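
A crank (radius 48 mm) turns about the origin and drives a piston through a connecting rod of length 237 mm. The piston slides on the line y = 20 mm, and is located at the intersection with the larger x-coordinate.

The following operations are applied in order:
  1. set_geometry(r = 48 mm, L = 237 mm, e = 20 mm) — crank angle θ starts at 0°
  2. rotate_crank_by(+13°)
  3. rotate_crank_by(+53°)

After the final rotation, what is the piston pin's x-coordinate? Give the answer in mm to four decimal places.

255.3202

set_geometry: r = 48 mm, L = 237 mm, e = 20 mm; θ ← 0°
rotate_crank_by(+13°): θ ← 0° +13° = 13°
rotate_crank_by(+53°): θ ← 13° +53° = 66°
crank pin P = (r cos θ, r sin θ) = (19.523359, 43.850182)
h = r sin θ − e = 43.850182 − 20 = 23.850182
x = r cos θ + √(L² − h²) = 19.523359 + √(56169.0 − 568.8312) = 19.523359 + 235.796880 = 255.320239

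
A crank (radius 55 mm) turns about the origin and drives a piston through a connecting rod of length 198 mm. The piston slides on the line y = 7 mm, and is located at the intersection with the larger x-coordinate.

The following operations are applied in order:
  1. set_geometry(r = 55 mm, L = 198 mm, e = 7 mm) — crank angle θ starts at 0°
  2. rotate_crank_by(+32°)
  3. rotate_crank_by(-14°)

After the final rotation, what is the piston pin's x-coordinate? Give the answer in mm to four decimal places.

set_geometry: r = 55 mm, L = 198 mm, e = 7 mm; θ ← 0°
rotate_crank_by(+32°): θ ← 0° +32° = 32°
rotate_crank_by(-14°): θ ← 32° -14° = 18°
crank pin P = (r cos θ, r sin θ) = (52.308108, 16.995935)
h = r sin θ − e = 16.995935 − 7 = 9.995935
x = r cos θ + √(L² − h²) = 52.308108 + √(39204.0 − 99.9187) = 52.308108 + 197.747519 = 250.055627

250.0556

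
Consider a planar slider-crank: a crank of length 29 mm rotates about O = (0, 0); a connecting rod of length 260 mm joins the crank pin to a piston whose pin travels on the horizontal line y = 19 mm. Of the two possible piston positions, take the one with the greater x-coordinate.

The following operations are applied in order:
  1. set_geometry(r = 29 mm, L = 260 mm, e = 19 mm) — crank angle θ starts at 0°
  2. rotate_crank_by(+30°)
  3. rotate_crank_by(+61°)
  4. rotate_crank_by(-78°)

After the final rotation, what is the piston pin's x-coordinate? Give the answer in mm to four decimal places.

set_geometry: r = 29 mm, L = 260 mm, e = 19 mm; θ ← 0°
rotate_crank_by(+30°): θ ← 0° +30° = 30°
rotate_crank_by(+61°): θ ← 30° +61° = 91°
rotate_crank_by(-78°): θ ← 91° -78° = 13°
crank pin P = (r cos θ, r sin θ) = (28.256732, 6.523581)
h = r sin θ − e = 6.523581 − 19 = -12.476419
x = r cos θ + √(L² − h²) = 28.256732 + √(67600.0 − 155.6610) = 28.256732 + 259.700479 = 287.957211

287.9572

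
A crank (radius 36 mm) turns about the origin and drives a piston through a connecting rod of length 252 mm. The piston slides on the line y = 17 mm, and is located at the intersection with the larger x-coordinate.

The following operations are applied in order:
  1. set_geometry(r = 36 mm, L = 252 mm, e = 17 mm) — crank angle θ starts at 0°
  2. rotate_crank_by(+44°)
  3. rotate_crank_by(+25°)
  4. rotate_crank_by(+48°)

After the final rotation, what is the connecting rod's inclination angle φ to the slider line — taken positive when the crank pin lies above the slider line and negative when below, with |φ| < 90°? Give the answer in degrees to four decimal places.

set_geometry: r = 36 mm, L = 252 mm, e = 17 mm; θ ← 0°
rotate_crank_by(+44°): θ ← 0° +44° = 44°
rotate_crank_by(+25°): θ ← 44° +25° = 69°
rotate_crank_by(+48°): θ ← 69° +48° = 117°
crank pin P = (r cos θ, r sin θ) = (-16.343658, 32.076235)
h = r sin θ − e = 32.076235 − 17 = 15.076235
sin φ = h / L = 15.076235 / 252 = 0.05982633
φ = arcsin(0.05982633) = 3.429844°

3.4298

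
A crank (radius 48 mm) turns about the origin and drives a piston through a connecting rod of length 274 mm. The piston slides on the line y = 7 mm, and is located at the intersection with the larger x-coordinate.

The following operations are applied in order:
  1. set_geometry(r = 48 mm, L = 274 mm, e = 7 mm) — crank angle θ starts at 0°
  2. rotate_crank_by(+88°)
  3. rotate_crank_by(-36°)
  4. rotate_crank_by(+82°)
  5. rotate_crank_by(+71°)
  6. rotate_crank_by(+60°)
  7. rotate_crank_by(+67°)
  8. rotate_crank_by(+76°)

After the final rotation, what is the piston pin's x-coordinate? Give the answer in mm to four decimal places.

304.6141

set_geometry: r = 48 mm, L = 274 mm, e = 7 mm; θ ← 0°
rotate_crank_by(+88°): θ ← 0° +88° = 88°
rotate_crank_by(-36°): θ ← 88° -36° = 52°
rotate_crank_by(+82°): θ ← 52° +82° = 134°
rotate_crank_by(+71°): θ ← 134° +71° = 205°
rotate_crank_by(+60°): θ ← 205° +60° = 265°
rotate_crank_by(+67°): θ ← 265° +67° = 332°
rotate_crank_by(+76°): θ ← 332° +76° = 408°
crank pin P = (r cos θ, r sin θ) = (32.118269, 35.670952)
h = r sin θ − e = 35.670952 − 7 = 28.670952
x = r cos θ + √(L² − h²) = 32.118269 + √(75076.0 − 822.0235) = 32.118269 + 272.495828 = 304.614098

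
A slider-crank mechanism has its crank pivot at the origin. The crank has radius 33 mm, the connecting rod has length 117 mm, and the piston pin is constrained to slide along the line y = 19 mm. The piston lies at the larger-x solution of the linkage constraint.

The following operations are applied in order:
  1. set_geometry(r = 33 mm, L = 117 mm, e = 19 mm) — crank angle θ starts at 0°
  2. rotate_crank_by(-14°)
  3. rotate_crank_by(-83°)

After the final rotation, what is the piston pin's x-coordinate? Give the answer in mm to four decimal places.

100.9093

set_geometry: r = 33 mm, L = 117 mm, e = 19 mm; θ ← 0°
rotate_crank_by(-14°): θ ← 0° -14° = -14°
rotate_crank_by(-83°): θ ← -14° -83° = -97°
crank pin P = (r cos θ, r sin θ) = (-4.021688, -32.754023)
h = r sin θ − e = -32.754023 − 19 = -51.754023
x = r cos θ + √(L² − h²) = -4.021688 + √(13689.0 − 2678.4789) = -4.021688 + 104.931030 = 100.909342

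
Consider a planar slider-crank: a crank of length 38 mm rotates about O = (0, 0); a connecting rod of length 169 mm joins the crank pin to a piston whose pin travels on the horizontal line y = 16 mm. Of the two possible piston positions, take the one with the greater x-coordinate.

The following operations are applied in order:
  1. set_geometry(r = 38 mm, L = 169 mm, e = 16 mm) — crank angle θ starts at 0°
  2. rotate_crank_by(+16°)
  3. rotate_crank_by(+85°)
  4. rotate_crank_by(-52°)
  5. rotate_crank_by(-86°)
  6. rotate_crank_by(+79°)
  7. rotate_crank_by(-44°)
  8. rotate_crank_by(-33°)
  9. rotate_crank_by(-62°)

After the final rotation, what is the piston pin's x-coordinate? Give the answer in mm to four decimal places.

set_geometry: r = 38 mm, L = 169 mm, e = 16 mm; θ ← 0°
rotate_crank_by(+16°): θ ← 0° +16° = 16°
rotate_crank_by(+85°): θ ← 16° +85° = 101°
rotate_crank_by(-52°): θ ← 101° -52° = 49°
rotate_crank_by(-86°): θ ← 49° -86° = -37°
rotate_crank_by(+79°): θ ← -37° +79° = 42°
rotate_crank_by(-44°): θ ← 42° -44° = -2°
rotate_crank_by(-33°): θ ← -2° -33° = -35°
rotate_crank_by(-62°): θ ← -35° -62° = -97°
crank pin P = (r cos θ, r sin θ) = (-4.631035, -37.716754)
h = r sin θ − e = -37.716754 − 16 = -53.716754
x = r cos θ + √(L² − h²) = -4.631035 + √(28561.0 − 2885.4896) = -4.631035 + 160.235796 = 155.604761

155.6048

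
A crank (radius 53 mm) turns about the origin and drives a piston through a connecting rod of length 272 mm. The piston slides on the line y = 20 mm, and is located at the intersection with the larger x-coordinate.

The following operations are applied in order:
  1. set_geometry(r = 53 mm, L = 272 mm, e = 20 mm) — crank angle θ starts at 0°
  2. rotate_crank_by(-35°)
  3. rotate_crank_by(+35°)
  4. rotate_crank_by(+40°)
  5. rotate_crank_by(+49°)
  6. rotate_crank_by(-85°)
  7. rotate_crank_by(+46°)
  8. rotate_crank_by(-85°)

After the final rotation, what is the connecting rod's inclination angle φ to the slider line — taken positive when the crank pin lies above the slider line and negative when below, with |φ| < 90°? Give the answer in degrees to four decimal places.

set_geometry: r = 53 mm, L = 272 mm, e = 20 mm; θ ← 0°
rotate_crank_by(-35°): θ ← 0° -35° = -35°
rotate_crank_by(+35°): θ ← -35° +35° = 0°
rotate_crank_by(+40°): θ ← 0° +40° = 40°
rotate_crank_by(+49°): θ ← 40° +49° = 89°
rotate_crank_by(-85°): θ ← 89° -85° = 4°
rotate_crank_by(+46°): θ ← 4° +46° = 50°
rotate_crank_by(-85°): θ ← 50° -85° = -35°
crank pin P = (r cos θ, r sin θ) = (43.415058, -30.399551)
h = r sin θ − e = -30.399551 − 20 = -50.399551
sin φ = h / L = -50.399551 / 272 = -0.18529247
φ = arcsin(-0.18529247) = -10.678184°

-10.6782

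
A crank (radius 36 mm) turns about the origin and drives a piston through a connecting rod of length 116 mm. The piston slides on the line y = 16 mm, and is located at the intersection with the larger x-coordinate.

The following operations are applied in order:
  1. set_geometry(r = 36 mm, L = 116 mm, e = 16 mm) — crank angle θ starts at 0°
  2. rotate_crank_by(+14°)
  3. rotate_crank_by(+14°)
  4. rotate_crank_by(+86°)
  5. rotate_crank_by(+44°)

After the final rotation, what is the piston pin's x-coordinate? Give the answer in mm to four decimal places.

set_geometry: r = 36 mm, L = 116 mm, e = 16 mm; θ ← 0°
rotate_crank_by(+14°): θ ← 0° +14° = 14°
rotate_crank_by(+14°): θ ← 14° +14° = 28°
rotate_crank_by(+86°): θ ← 28° +86° = 114°
rotate_crank_by(+44°): θ ← 114° +44° = 158°
crank pin P = (r cos θ, r sin θ) = (-33.378619, 13.485837)
h = r sin θ − e = 13.485837 − 16 = -2.514163
x = r cos θ + √(L² − h²) = -33.378619 + √(13456.0 − 6.3210) = -33.378619 + 115.972751 = 82.594132

82.5941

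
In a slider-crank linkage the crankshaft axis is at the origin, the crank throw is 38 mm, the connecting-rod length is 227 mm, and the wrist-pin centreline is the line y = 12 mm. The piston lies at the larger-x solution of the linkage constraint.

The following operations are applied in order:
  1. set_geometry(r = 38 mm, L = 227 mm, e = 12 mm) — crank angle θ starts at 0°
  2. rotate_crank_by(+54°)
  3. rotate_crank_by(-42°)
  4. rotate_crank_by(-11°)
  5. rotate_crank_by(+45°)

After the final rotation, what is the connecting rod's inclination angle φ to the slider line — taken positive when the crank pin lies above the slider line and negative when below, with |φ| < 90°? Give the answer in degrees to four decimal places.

set_geometry: r = 38 mm, L = 227 mm, e = 12 mm; θ ← 0°
rotate_crank_by(+54°): θ ← 0° +54° = 54°
rotate_crank_by(-42°): θ ← 54° -42° = 12°
rotate_crank_by(-11°): θ ← 12° -11° = 1°
rotate_crank_by(+45°): θ ← 1° +45° = 46°
crank pin P = (r cos θ, r sin θ) = (26.397018, 27.334912)
h = r sin θ − e = 27.334912 − 12 = 15.334912
sin φ = h / L = 15.334912 / 227 = 0.06755468
φ = arcsin(0.06755468) = 3.873548°

3.8735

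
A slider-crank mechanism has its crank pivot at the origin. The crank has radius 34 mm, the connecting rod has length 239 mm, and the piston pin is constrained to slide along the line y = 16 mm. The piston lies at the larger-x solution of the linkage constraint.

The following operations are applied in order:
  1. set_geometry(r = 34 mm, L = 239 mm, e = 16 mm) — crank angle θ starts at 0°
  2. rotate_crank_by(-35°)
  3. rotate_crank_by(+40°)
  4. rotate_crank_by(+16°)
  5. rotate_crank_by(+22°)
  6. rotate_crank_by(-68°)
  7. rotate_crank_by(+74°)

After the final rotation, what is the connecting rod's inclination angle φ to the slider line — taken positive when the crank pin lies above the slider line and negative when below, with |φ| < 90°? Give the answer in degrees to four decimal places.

2.3165

set_geometry: r = 34 mm, L = 239 mm, e = 16 mm; θ ← 0°
rotate_crank_by(-35°): θ ← 0° -35° = -35°
rotate_crank_by(+40°): θ ← -35° +40° = 5°
rotate_crank_by(+16°): θ ← 5° +16° = 21°
rotate_crank_by(+22°): θ ← 21° +22° = 43°
rotate_crank_by(-68°): θ ← 43° -68° = -25°
rotate_crank_by(+74°): θ ← -25° +74° = 49°
crank pin P = (r cos θ, r sin θ) = (22.306007, 25.660126)
h = r sin θ − e = 25.660126 − 16 = 9.660126
sin φ = h / L = 9.660126 / 239 = 0.04041894
φ = arcsin(0.04041894) = 2.316465°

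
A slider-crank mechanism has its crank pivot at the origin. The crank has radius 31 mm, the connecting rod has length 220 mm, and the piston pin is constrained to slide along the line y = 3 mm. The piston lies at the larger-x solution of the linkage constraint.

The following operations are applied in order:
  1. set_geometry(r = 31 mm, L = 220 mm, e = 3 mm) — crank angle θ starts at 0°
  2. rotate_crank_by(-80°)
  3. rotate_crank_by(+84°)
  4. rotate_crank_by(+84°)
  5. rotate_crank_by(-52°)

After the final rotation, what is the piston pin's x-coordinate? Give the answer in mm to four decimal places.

244.5523

set_geometry: r = 31 mm, L = 220 mm, e = 3 mm; θ ← 0°
rotate_crank_by(-80°): θ ← 0° -80° = -80°
rotate_crank_by(+84°): θ ← -80° +84° = 4°
rotate_crank_by(+84°): θ ← 4° +84° = 88°
rotate_crank_by(-52°): θ ← 88° -52° = 36°
crank pin P = (r cos θ, r sin θ) = (25.079527, 18.221343)
h = r sin θ − e = 18.221343 − 3 = 15.221343
x = r cos θ + √(L² − h²) = 25.079527 + √(48400.0 − 231.6893) = 25.079527 + 219.472802 = 244.552329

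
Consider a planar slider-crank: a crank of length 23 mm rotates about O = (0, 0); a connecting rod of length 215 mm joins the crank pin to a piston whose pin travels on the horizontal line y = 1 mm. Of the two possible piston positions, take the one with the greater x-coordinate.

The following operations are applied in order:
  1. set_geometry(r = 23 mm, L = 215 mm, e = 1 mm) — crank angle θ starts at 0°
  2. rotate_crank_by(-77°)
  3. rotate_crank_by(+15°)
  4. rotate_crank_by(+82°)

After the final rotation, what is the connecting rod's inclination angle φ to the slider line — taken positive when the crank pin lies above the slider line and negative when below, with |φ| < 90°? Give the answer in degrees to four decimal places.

set_geometry: r = 23 mm, L = 215 mm, e = 1 mm; θ ← 0°
rotate_crank_by(-77°): θ ← 0° -77° = -77°
rotate_crank_by(+15°): θ ← -77° +15° = -62°
rotate_crank_by(+82°): θ ← -62° +82° = 20°
crank pin P = (r cos θ, r sin θ) = (21.612930, 7.866463)
h = r sin θ − e = 7.866463 − 1 = 6.866463
sin φ = h / L = 6.866463 / 215 = 0.03193704
φ = arcsin(0.03193704) = 1.830169°

1.8302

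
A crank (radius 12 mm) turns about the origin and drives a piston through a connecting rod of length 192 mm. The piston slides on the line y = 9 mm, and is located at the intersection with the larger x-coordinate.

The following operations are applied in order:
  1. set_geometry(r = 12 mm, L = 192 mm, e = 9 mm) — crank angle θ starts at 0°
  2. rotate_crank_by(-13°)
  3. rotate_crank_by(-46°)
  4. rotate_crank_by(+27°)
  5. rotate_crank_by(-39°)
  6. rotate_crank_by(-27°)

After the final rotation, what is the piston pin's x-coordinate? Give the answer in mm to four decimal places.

set_geometry: r = 12 mm, L = 192 mm, e = 9 mm; θ ← 0°
rotate_crank_by(-13°): θ ← 0° -13° = -13°
rotate_crank_by(-46°): θ ← -13° -46° = -59°
rotate_crank_by(+27°): θ ← -59° +27° = -32°
rotate_crank_by(-39°): θ ← -32° -39° = -71°
rotate_crank_by(-27°): θ ← -71° -27° = -98°
crank pin P = (r cos θ, r sin θ) = (-1.670077, -11.883217)
h = r sin θ − e = -11.883217 − 9 = -20.883217
x = r cos θ + √(L² − h²) = -1.670077 + √(36864.0 − 436.1087) = -1.670077 + 190.860921 = 189.190844

189.1908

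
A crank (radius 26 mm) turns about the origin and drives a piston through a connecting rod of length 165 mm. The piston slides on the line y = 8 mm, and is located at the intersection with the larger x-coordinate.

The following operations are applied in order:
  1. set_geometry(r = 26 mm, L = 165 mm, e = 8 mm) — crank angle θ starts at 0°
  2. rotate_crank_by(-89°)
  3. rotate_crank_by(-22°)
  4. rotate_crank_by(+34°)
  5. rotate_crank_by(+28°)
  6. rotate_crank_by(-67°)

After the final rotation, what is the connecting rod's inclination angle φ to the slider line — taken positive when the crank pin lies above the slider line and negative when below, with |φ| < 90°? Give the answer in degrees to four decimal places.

set_geometry: r = 26 mm, L = 165 mm, e = 8 mm; θ ← 0°
rotate_crank_by(-89°): θ ← 0° -89° = -89°
rotate_crank_by(-22°): θ ← -89° -22° = -111°
rotate_crank_by(+34°): θ ← -111° +34° = -77°
rotate_crank_by(+28°): θ ← -77° +28° = -49°
rotate_crank_by(-67°): θ ← -49° -67° = -116°
crank pin P = (r cos θ, r sin θ) = (-11.397650, -23.368645)
h = r sin θ − e = -23.368645 − 8 = -31.368645
sin φ = h / L = -31.368645 / 165 = -0.19011300
φ = arcsin(-0.19011300) = -10.959379°

-10.9594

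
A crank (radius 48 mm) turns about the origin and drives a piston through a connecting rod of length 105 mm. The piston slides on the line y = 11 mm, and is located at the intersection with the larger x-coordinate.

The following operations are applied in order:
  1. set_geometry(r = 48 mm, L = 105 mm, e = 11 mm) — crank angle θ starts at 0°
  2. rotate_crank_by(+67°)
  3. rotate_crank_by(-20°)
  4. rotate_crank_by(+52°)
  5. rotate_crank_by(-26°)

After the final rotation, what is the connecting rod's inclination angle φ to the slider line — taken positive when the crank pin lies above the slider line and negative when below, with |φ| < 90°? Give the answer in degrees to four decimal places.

19.4149

set_geometry: r = 48 mm, L = 105 mm, e = 11 mm; θ ← 0°
rotate_crank_by(+67°): θ ← 0° +67° = 67°
rotate_crank_by(-20°): θ ← 67° -20° = 47°
rotate_crank_by(+52°): θ ← 47° +52° = 99°
rotate_crank_by(-26°): θ ← 99° -26° = 73°
crank pin P = (r cos θ, r sin θ) = (14.033842, 45.902628)
h = r sin θ − e = 45.902628 − 11 = 34.902628
sin φ = h / L = 34.902628 / 105 = 0.33240598
φ = arcsin(0.33240598) = 19.414874°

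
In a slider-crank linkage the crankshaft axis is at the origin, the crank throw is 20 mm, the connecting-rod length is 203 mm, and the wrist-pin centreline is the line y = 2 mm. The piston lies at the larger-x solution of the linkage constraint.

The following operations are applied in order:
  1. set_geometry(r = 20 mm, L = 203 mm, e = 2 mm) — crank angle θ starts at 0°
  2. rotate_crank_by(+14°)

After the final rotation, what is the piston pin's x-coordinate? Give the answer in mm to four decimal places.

222.3861

set_geometry: r = 20 mm, L = 203 mm, e = 2 mm; θ ← 0°
rotate_crank_by(+14°): θ ← 0° +14° = 14°
crank pin P = (r cos θ, r sin θ) = (19.405915, 4.838438)
h = r sin θ − e = 4.838438 − 2 = 2.838438
x = r cos θ + √(L² − h²) = 19.405915 + √(41209.0 − 8.0567) = 19.405915 + 202.980155 = 222.386069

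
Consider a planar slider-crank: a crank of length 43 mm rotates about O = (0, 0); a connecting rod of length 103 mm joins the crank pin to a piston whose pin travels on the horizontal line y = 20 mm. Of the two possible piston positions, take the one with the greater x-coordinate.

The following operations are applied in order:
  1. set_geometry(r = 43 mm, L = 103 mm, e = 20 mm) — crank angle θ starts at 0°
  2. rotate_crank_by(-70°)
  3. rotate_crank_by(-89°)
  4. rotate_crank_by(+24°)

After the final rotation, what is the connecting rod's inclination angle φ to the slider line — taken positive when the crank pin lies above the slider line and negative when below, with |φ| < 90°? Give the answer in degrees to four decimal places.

set_geometry: r = 43 mm, L = 103 mm, e = 20 mm; θ ← 0°
rotate_crank_by(-70°): θ ← 0° -70° = -70°
rotate_crank_by(-89°): θ ← -70° -89° = -159°
rotate_crank_by(+24°): θ ← -159° +24° = -135°
crank pin P = (r cos θ, r sin θ) = (-30.405592, -30.405592)
h = r sin θ − e = -30.405592 − 20 = -50.405592
sin φ = h / L = -50.405592 / 103 = -0.48937468
φ = arcsin(-0.48937468) = -29.299489°

-29.2995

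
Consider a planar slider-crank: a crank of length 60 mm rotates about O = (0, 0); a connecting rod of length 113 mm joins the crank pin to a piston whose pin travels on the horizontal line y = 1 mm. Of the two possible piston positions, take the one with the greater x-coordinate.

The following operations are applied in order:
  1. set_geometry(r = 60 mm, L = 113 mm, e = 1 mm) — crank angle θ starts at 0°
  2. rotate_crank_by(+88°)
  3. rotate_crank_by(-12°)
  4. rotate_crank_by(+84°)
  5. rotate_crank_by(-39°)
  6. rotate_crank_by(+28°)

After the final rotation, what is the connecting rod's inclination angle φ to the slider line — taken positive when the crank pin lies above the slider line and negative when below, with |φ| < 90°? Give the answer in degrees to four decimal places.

15.3445

set_geometry: r = 60 mm, L = 113 mm, e = 1 mm; θ ← 0°
rotate_crank_by(+88°): θ ← 0° +88° = 88°
rotate_crank_by(-12°): θ ← 88° -12° = 76°
rotate_crank_by(+84°): θ ← 76° +84° = 160°
rotate_crank_by(-39°): θ ← 160° -39° = 121°
rotate_crank_by(+28°): θ ← 121° +28° = 149°
crank pin P = (r cos θ, r sin θ) = (-51.430038, 30.902284)
h = r sin θ − e = 30.902284 − 1 = 29.902284
sin φ = h / L = 29.902284 / 113 = 0.26462199
φ = arcsin(0.26462199) = 15.344492°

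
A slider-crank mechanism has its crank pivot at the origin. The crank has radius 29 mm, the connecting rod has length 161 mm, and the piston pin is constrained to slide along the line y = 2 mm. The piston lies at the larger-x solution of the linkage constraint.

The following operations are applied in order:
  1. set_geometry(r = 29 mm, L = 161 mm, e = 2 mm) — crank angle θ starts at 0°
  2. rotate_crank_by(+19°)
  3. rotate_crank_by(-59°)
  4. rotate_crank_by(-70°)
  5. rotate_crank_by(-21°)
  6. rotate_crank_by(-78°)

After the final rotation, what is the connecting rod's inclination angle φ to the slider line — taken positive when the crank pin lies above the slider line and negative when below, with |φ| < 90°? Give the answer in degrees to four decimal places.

set_geometry: r = 29 mm, L = 161 mm, e = 2 mm; θ ← 0°
rotate_crank_by(+19°): θ ← 0° +19° = 19°
rotate_crank_by(-59°): θ ← 19° -59° = -40°
rotate_crank_by(-70°): θ ← -40° -70° = -110°
rotate_crank_by(-21°): θ ← -110° -21° = -131°
rotate_crank_by(-78°): θ ← -131° -78° = -209°
crank pin P = (r cos θ, r sin θ) = (-25.363972, 14.059479)
h = r sin θ − e = 14.059479 − 2 = 12.059479
sin φ = h / L = 12.059479 / 161 = 0.07490360
φ = arcsin(0.07490360) = 4.295683°

4.2957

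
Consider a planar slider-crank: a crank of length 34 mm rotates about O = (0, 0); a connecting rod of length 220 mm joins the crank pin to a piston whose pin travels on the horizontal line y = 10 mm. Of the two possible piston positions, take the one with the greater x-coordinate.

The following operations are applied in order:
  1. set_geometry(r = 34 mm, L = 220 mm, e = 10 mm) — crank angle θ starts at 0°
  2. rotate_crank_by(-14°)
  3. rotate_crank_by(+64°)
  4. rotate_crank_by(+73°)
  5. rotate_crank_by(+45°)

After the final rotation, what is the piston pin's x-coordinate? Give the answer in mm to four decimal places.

set_geometry: r = 34 mm, L = 220 mm, e = 10 mm; θ ← 0°
rotate_crank_by(-14°): θ ← 0° -14° = -14°
rotate_crank_by(+64°): θ ← -14° +64° = 50°
rotate_crank_by(+73°): θ ← 50° +73° = 123°
rotate_crank_by(+45°): θ ← 123° +45° = 168°
crank pin P = (r cos θ, r sin θ) = (-33.257018, 7.068997)
h = r sin θ − e = 7.068997 − 10 = -2.931003
x = r cos θ + √(L² − h²) = -33.257018 + √(48400.0 − 8.5908) = -33.257018 + 219.980475 = 186.723456

186.7235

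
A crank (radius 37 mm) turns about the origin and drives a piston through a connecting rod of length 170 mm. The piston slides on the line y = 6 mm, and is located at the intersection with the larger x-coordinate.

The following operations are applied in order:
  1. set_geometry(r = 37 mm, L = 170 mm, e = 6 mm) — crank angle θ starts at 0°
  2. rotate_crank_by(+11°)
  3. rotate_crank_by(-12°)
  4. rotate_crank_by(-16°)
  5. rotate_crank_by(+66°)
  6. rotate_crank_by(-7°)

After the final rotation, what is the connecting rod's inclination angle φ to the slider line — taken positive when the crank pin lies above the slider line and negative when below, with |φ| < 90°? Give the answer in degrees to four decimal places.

6.3349

set_geometry: r = 37 mm, L = 170 mm, e = 6 mm; θ ← 0°
rotate_crank_by(+11°): θ ← 0° +11° = 11°
rotate_crank_by(-12°): θ ← 11° -12° = -1°
rotate_crank_by(-16°): θ ← -1° -16° = -17°
rotate_crank_by(+66°): θ ← -17° +66° = 49°
rotate_crank_by(-7°): θ ← 49° -7° = 42°
crank pin P = (r cos θ, r sin θ) = (27.496359, 24.757832)
h = r sin θ − e = 24.757832 − 6 = 18.757832
sin φ = h / L = 18.757832 / 170 = 0.11034019
φ = arcsin(0.11034019) = 6.334926°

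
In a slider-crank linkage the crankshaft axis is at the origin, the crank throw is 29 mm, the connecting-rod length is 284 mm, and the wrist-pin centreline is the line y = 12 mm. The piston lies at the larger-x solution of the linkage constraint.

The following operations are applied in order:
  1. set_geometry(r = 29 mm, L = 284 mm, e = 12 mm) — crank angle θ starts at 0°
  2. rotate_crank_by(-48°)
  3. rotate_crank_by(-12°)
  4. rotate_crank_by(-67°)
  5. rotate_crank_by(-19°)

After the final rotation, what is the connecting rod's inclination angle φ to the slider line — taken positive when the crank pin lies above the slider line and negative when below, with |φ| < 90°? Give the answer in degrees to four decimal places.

set_geometry: r = 29 mm, L = 284 mm, e = 12 mm; θ ← 0°
rotate_crank_by(-48°): θ ← 0° -48° = -48°
rotate_crank_by(-12°): θ ← -48° -12° = -60°
rotate_crank_by(-67°): θ ← -60° -67° = -127°
rotate_crank_by(-19°): θ ← -127° -19° = -146°
crank pin P = (r cos θ, r sin θ) = (-24.042090, -16.216594)
h = r sin θ − e = -16.216594 − 12 = -28.216594
sin φ = h / L = -28.216594 / 284 = -0.09935420
φ = arcsin(-0.09935420) = -5.701984°

-5.7020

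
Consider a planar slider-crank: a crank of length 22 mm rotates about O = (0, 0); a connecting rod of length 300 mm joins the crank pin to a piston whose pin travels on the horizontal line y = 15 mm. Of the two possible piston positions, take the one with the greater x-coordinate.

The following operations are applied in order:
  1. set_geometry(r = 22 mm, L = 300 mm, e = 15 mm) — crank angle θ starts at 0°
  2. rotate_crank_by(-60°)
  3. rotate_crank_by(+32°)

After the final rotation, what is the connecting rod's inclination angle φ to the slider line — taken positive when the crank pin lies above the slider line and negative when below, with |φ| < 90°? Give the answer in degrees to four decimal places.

-4.8431

set_geometry: r = 22 mm, L = 300 mm, e = 15 mm; θ ← 0°
rotate_crank_by(-60°): θ ← 0° -60° = -60°
rotate_crank_by(+32°): θ ← -60° +32° = -28°
crank pin P = (r cos θ, r sin θ) = (19.424847, -10.328374)
h = r sin θ − e = -10.328374 − 15 = -25.328374
sin φ = h / L = -25.328374 / 300 = -0.08442791
φ = arcsin(-0.08442791) = -4.843129°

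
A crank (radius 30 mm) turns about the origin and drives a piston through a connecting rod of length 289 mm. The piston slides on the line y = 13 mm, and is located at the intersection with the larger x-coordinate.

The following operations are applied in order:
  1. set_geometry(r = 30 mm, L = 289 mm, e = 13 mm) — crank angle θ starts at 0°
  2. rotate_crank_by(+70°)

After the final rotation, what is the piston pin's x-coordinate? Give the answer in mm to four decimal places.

set_geometry: r = 30 mm, L = 289 mm, e = 13 mm; θ ← 0°
rotate_crank_by(+70°): θ ← 0° +70° = 70°
crank pin P = (r cos θ, r sin θ) = (10.260604, 28.190779)
h = r sin θ − e = 28.190779 − 13 = 15.190779
x = r cos θ + √(L² − h²) = 10.260604 + √(83521.0 − 230.7598) = 10.260604 + 288.600486 = 298.861090

298.8611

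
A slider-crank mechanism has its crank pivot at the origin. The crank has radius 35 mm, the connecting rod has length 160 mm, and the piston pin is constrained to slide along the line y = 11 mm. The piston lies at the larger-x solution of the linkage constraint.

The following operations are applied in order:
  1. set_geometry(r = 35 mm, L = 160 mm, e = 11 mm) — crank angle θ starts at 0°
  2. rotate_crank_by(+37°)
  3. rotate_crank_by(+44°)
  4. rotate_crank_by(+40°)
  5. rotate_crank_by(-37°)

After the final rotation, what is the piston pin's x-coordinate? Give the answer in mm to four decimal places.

161.8772

set_geometry: r = 35 mm, L = 160 mm, e = 11 mm; θ ← 0°
rotate_crank_by(+37°): θ ← 0° +37° = 37°
rotate_crank_by(+44°): θ ← 37° +44° = 81°
rotate_crank_by(+40°): θ ← 81° +40° = 121°
rotate_crank_by(-37°): θ ← 121° -37° = 84°
crank pin P = (r cos θ, r sin θ) = (3.658496, 34.808266)
h = r sin θ − e = 34.808266 − 11 = 23.808266
x = r cos θ + √(L² − h²) = 3.658496 + √(25600.0 − 566.8335) = 3.658496 + 158.218730 = 161.877226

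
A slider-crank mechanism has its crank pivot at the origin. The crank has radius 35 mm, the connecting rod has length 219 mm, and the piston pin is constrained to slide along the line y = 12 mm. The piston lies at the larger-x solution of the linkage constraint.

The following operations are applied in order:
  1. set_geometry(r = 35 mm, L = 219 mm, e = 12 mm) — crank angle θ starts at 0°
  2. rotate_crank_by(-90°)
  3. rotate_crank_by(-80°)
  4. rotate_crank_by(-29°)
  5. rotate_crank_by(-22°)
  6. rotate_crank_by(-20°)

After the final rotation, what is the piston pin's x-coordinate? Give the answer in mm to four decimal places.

201.2394

set_geometry: r = 35 mm, L = 219 mm, e = 12 mm; θ ← 0°
rotate_crank_by(-90°): θ ← 0° -90° = -90°
rotate_crank_by(-80°): θ ← -90° -80° = -170°
rotate_crank_by(-29°): θ ← -170° -29° = -199°
rotate_crank_by(-22°): θ ← -199° -22° = -221°
rotate_crank_by(-20°): θ ← -221° -20° = -241°
crank pin P = (r cos θ, r sin θ) = (-16.968337, 30.611690)
h = r sin θ − e = 30.611690 − 12 = 18.611690
x = r cos θ + √(L² − h²) = -16.968337 + √(47961.0 − 346.3950) = -16.968337 + 218.207711 = 201.239374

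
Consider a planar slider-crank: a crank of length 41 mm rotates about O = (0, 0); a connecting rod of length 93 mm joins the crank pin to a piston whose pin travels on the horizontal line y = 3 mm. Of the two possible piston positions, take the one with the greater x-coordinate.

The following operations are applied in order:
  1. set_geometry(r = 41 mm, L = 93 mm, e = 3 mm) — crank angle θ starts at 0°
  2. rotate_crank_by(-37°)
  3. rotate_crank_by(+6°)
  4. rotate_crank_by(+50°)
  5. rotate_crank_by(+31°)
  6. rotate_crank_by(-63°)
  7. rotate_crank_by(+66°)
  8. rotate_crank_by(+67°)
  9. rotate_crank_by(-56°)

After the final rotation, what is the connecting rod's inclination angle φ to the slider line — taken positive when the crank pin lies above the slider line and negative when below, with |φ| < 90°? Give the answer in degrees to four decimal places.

set_geometry: r = 41 mm, L = 93 mm, e = 3 mm; θ ← 0°
rotate_crank_by(-37°): θ ← 0° -37° = -37°
rotate_crank_by(+6°): θ ← -37° +6° = -31°
rotate_crank_by(+50°): θ ← -31° +50° = 19°
rotate_crank_by(+31°): θ ← 19° +31° = 50°
rotate_crank_by(-63°): θ ← 50° -63° = -13°
rotate_crank_by(+66°): θ ← -13° +66° = 53°
rotate_crank_by(+67°): θ ← 53° +67° = 120°
rotate_crank_by(-56°): θ ← 120° -56° = 64°
crank pin P = (r cos θ, r sin θ) = (17.973217, 36.850556)
h = r sin θ − e = 36.850556 − 3 = 33.850556
sin φ = h / L = 33.850556 / 93 = 0.36398447
φ = arcsin(0.36398447) = 21.345099°

21.3451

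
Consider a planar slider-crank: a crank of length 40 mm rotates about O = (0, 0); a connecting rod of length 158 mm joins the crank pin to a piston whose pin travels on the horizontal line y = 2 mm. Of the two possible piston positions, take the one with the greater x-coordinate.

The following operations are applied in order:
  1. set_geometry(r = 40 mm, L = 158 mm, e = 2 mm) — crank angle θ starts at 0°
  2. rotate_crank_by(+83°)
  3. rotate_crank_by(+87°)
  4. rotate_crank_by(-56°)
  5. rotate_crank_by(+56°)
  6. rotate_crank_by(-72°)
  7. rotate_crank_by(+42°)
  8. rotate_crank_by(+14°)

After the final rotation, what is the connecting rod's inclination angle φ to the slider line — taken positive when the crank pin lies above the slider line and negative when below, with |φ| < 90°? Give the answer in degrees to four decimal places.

set_geometry: r = 40 mm, L = 158 mm, e = 2 mm; θ ← 0°
rotate_crank_by(+83°): θ ← 0° +83° = 83°
rotate_crank_by(+87°): θ ← 83° +87° = 170°
rotate_crank_by(-56°): θ ← 170° -56° = 114°
rotate_crank_by(+56°): θ ← 114° +56° = 170°
rotate_crank_by(-72°): θ ← 170° -72° = 98°
rotate_crank_by(+42°): θ ← 98° +42° = 140°
rotate_crank_by(+14°): θ ← 140° +14° = 154°
crank pin P = (r cos θ, r sin θ) = (-35.951762, 17.534846)
h = r sin θ − e = 17.534846 − 2 = 15.534846
sin φ = h / L = 15.534846 / 158 = 0.09832181
φ = arcsin(0.09832181) = 5.642541°

5.6425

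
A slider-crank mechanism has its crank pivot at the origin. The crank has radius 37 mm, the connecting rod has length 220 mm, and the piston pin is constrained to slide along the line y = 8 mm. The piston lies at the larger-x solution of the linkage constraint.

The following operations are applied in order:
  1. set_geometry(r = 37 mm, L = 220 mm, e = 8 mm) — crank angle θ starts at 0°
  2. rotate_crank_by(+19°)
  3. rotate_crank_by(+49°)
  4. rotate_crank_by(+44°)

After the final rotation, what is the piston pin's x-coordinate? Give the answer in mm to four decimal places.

204.5612

set_geometry: r = 37 mm, L = 220 mm, e = 8 mm; θ ← 0°
rotate_crank_by(+19°): θ ← 0° +19° = 19°
rotate_crank_by(+49°): θ ← 19° +49° = 68°
rotate_crank_by(+44°): θ ← 68° +44° = 112°
crank pin P = (r cos θ, r sin θ) = (-13.860444, 34.305803)
h = r sin θ − e = 34.305803 − 8 = 26.305803
x = r cos θ + √(L² − h²) = -13.860444 + √(48400.0 − 691.9953) = -13.860444 + 218.421622 = 204.561178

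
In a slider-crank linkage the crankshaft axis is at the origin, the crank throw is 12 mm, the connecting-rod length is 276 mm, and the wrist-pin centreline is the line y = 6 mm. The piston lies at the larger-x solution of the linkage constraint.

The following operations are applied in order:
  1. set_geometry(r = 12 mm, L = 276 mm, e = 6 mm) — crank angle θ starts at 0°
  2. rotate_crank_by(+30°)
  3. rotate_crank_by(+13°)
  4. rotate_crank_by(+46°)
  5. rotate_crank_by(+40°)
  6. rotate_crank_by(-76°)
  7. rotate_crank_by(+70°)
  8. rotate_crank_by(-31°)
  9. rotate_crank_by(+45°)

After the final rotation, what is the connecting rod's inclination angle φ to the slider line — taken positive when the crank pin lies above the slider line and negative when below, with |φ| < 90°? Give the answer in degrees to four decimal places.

0.4534

set_geometry: r = 12 mm, L = 276 mm, e = 6 mm; θ ← 0°
rotate_crank_by(+30°): θ ← 0° +30° = 30°
rotate_crank_by(+13°): θ ← 30° +13° = 43°
rotate_crank_by(+46°): θ ← 43° +46° = 89°
rotate_crank_by(+40°): θ ← 89° +40° = 129°
rotate_crank_by(-76°): θ ← 129° -76° = 53°
rotate_crank_by(+70°): θ ← 53° +70° = 123°
rotate_crank_by(-31°): θ ← 123° -31° = 92°
rotate_crank_by(+45°): θ ← 92° +45° = 137°
crank pin P = (r cos θ, r sin θ) = (-8.776244, 8.183980)
h = r sin θ − e = 8.183980 − 6 = 2.183980
sin φ = h / L = 2.183980 / 276 = 0.00791297
φ = arcsin(0.00791297) = 0.453385°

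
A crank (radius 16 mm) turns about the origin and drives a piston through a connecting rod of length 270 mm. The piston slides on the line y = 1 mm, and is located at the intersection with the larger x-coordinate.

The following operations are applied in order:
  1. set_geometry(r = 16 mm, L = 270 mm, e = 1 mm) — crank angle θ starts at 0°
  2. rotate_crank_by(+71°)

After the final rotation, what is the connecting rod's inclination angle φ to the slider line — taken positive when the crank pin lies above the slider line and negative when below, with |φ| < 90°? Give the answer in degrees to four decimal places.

2.9995

set_geometry: r = 16 mm, L = 270 mm, e = 1 mm; θ ← 0°
rotate_crank_by(+71°): θ ← 0° +71° = 71°
crank pin P = (r cos θ, r sin θ) = (5.209090, 15.128297)
h = r sin θ − e = 15.128297 − 1 = 14.128297
sin φ = h / L = 14.128297 / 270 = 0.05232703
φ = arcsin(0.05232703) = 2.999488°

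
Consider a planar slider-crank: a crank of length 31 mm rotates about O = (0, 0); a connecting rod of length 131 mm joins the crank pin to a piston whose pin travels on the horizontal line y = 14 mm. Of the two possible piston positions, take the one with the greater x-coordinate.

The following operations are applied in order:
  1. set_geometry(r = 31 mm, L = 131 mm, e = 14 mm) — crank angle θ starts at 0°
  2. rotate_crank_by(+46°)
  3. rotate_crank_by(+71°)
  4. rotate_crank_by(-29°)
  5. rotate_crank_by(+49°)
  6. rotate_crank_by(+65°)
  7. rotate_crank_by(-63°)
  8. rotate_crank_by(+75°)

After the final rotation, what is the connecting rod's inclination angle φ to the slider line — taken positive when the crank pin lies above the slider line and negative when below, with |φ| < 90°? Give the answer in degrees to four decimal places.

-13.8392

set_geometry: r = 31 mm, L = 131 mm, e = 14 mm; θ ← 0°
rotate_crank_by(+46°): θ ← 0° +46° = 46°
rotate_crank_by(+71°): θ ← 46° +71° = 117°
rotate_crank_by(-29°): θ ← 117° -29° = 88°
rotate_crank_by(+49°): θ ← 88° +49° = 137°
rotate_crank_by(+65°): θ ← 137° +65° = 202°
rotate_crank_by(-63°): θ ← 202° -63° = 139°
rotate_crank_by(+75°): θ ← 139° +75° = 214°
crank pin P = (r cos θ, r sin θ) = (-25.700165, -17.334980)
h = r sin θ − e = -17.334980 − 14 = -31.334980
sin φ = h / L = -31.334980 / 131 = -0.23919832
φ = arcsin(-0.23919832) = -13.839229°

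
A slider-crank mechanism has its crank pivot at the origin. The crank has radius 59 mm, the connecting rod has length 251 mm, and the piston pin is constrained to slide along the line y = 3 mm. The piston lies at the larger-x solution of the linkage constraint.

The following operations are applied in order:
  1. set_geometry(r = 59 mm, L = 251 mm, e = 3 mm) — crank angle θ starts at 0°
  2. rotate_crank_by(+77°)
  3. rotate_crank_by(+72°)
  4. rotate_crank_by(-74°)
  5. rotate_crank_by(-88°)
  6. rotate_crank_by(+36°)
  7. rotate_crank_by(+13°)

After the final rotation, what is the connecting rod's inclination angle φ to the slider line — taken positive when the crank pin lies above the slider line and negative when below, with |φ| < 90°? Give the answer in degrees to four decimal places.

7.2508

set_geometry: r = 59 mm, L = 251 mm, e = 3 mm; θ ← 0°
rotate_crank_by(+77°): θ ← 0° +77° = 77°
rotate_crank_by(+72°): θ ← 77° +72° = 149°
rotate_crank_by(-74°): θ ← 149° -74° = 75°
rotate_crank_by(-88°): θ ← 75° -88° = -13°
rotate_crank_by(+36°): θ ← -13° +36° = 23°
rotate_crank_by(+13°): θ ← 23° +13° = 36°
crank pin P = (r cos θ, r sin θ) = (47.732003, 34.679330)
h = r sin θ − e = 34.679330 − 3 = 31.679330
sin φ = h / L = 31.679330 / 251 = 0.12621247
φ = arcsin(0.12621247) = 7.250780°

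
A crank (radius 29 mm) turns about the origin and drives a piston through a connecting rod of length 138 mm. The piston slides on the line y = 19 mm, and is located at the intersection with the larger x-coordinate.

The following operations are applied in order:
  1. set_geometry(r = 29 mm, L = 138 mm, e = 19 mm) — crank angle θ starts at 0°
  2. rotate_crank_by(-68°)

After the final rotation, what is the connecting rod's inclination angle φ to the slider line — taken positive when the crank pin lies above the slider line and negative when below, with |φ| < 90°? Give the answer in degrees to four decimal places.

set_geometry: r = 29 mm, L = 138 mm, e = 19 mm; θ ← 0°
rotate_crank_by(-68°): θ ← 0° -68° = -68°
crank pin P = (r cos θ, r sin θ) = (10.863591, -26.888332)
h = r sin θ − e = -26.888332 − 19 = -45.888332
sin φ = h / L = -45.888332 / 138 = -0.33252414
φ = arcsin(-0.33252414) = -19.422053°

-19.4221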